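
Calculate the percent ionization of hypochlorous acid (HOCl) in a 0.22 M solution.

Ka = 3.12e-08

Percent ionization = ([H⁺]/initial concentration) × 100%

Using Ka equilibrium: x² + Ka×x - Ka×C = 0. Solving: [H⁺] = 8.2834e-05. Percent = (8.2834e-05/0.22) × 100

Percent ionization = 0.0377%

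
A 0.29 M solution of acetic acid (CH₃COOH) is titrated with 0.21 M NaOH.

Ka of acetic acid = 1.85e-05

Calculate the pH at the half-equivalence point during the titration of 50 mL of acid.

At half-equivalence [HA] = [A⁻], so Henderson-Hasselbalch gives pH = pKa = -log(1.85e-05) = 4.73.

pH = pKa = 4.73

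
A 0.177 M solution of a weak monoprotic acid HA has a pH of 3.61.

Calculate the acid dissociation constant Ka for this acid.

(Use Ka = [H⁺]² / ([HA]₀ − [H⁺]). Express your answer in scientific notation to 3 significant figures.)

[H⁺] = 10^(−pH) = 10^(−3.61) = 2.455e-04 M. For HA ⇌ H⁺ + A⁻, Ka = [H⁺][A⁻]/[HA] = [H⁺]² / ([HA]₀ − [H⁺]) = (2.455e-04)² / (0.177 − 2.455e-04) = 3.41e-07.

K_a = 3.41e-07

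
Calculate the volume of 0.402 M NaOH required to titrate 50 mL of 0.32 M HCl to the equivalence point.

At equivalence: moles acid = moles base. moles HCl = 0.32 × 50/1000 = 0.016 mol. V_base = moles / 0.402 × 1000 = 39.8 mL.

V_{base} = 39.8 mL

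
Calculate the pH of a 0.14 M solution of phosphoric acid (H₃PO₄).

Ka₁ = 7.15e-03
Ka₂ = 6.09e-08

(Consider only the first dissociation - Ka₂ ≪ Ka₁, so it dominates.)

First dissociation dominates. From Ka₁ = [H⁺][HA⁻]/[H₂A], x² + Ka₁·x − Ka₁·C = 0 with C = 0.14 M and Ka₁ = 7.15e-03. Solving: [H⁺] = (−Ka₁ + √(Ka₁² + 4·Ka₁·C)) / 2 = 2.8265e-02 M. pH = -log(2.8265e-02) = 1.55.

pH = 1.55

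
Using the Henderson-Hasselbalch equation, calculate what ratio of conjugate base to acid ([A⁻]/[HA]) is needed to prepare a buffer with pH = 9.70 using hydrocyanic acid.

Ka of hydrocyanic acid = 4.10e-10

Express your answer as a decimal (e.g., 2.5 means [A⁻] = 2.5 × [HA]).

pKa = -log(4.10e-10) = 9.3872. pH = pKa + log([A⁻]/[HA]), so log([A⁻]/[HA]) = pH − pKa = 9.70 − 9.3872 = 0.3128. [A⁻]/[HA] = 10^(0.3128) = 2.05

[A⁻]/[HA] = 2.05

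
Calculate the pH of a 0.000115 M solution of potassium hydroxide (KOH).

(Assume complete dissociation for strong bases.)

[OH⁻] = 0.000115 M for strong base. pOH = -log[OH⁻] = 3.94, pH = 14 - pOH

pH = 10.06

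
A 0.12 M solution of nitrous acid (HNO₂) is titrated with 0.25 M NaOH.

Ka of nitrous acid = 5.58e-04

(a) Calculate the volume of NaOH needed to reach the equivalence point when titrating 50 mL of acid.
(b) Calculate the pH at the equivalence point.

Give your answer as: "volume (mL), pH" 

moles acid = 0.12 × 50/1000 = 0.006 mol; V_base = moles/0.25 × 1000 = 24.0 mL. At equivalence only the conjugate base is present: [A⁻] = 0.006/0.074 = 8.1081e-02 M. Kb = Kw/Ka = 1.79e-11; [OH⁻] = √(Kb × [A⁻]) = 1.2054e-06; pOH = 5.92; pH = 14 - pOH = 8.08.

V = 24.0 mL, pH = 8.08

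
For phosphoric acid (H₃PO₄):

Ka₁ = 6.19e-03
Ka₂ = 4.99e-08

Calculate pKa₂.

pKa₂ = -log(Ka₂) = -log(4.99e-08) = 7.30.

pK_{a2} = 7.30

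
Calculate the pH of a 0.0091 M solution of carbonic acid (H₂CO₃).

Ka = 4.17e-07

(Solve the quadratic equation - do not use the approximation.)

x² + Ka×x - Ka×C = 0. Using quadratic formula: [H⁺] = 6.1393e-05

pH = 4.21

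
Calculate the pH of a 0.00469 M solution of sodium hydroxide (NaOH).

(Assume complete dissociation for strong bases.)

[OH⁻] = 0.00469 M for strong base. pOH = -log[OH⁻] = 2.33, pH = 14 - pOH

pH = 11.67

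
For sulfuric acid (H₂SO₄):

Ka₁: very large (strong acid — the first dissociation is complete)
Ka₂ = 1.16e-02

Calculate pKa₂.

pKa₂ = -log(Ka₂) = -log(1.16e-02) = 1.94.

pK_{a2} = 1.94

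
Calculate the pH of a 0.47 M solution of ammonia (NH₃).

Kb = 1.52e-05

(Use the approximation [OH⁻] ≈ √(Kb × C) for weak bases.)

[OH⁻] = √(Kb × C) = √(1.52e-05 × 0.47) = 2.6728e-03. pOH = 2.57, pH = 14 - pOH

pH = 11.43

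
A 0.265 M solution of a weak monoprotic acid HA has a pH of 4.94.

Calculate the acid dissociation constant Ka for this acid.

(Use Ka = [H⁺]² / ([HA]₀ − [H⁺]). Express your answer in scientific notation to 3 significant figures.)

[H⁺] = 10^(−pH) = 10^(−4.94) = 1.148e-05 M. For HA ⇌ H⁺ + A⁻, Ka = [H⁺][A⁻]/[HA] = [H⁺]² / ([HA]₀ − [H⁺]) = (1.148e-05)² / (0.265 − 1.148e-05) = 4.97e-10.

K_a = 4.97e-10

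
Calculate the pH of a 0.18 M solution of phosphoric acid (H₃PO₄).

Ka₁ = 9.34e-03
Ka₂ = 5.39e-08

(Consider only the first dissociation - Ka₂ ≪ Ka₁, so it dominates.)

First dissociation dominates. From Ka₁ = [H⁺][HA⁻]/[H₂A], x² + Ka₁·x − Ka₁·C = 0 with C = 0.18 M and Ka₁ = 9.34e-03. Solving: [H⁺] = (−Ka₁ + √(Ka₁² + 4·Ka₁·C)) / 2 = 3.6598e-02 M. pH = -log(3.6598e-02) = 1.44.

pH = 1.44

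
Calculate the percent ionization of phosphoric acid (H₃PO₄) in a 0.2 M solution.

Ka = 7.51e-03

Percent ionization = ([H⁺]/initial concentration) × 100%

Using Ka equilibrium: x² + Ka×x - Ka×C = 0. Solving: [H⁺] = 3.5182e-02. Percent = (3.5182e-02/0.2) × 100

Percent ionization = 17.6%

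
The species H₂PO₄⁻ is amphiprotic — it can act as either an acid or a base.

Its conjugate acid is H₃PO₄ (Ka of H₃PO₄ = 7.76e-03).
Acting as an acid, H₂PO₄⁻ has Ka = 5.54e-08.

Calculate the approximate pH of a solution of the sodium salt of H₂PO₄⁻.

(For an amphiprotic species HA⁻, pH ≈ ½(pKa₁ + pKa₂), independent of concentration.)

pKa₁ = -log(7.76e-03) = 2.11; pKa₂ = -log(5.54e-08) = 7.26. For an amphiprotic species, pH ≈ ½(pKa₁ + pKa₂) = ½(2.11 + 7.26) = 4.68.

pH = 4.68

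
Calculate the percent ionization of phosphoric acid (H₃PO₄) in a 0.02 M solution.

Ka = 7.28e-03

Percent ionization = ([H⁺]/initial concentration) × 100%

Using Ka equilibrium: x² + Ka×x - Ka×C = 0. Solving: [H⁺] = 8.9636e-03. Percent = (8.9636e-03/0.02) × 100

Percent ionization = 44.8%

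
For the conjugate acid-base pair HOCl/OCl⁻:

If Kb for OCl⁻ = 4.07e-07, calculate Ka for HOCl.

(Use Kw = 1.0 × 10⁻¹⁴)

For a conjugate pair Ka × Kb = Kw, so Ka = Kw/Kb = 1.0 × 10⁻¹⁴ / 4.07e-07 = 2.46e-08.

K_a = 2.46e-08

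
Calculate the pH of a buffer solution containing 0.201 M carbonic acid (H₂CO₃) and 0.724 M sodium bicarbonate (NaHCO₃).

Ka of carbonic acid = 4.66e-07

pKa = -log(4.66e-07) = 6.33. pH = pKa + log([A⁻]/[HA]) = 6.33 + log(0.724/0.201)

pH = 6.89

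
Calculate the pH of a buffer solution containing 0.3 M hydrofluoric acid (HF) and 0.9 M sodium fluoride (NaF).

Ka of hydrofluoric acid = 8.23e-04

pKa = -log(8.23e-04) = 3.08. pH = pKa + log([A⁻]/[HA]) = 3.08 + log(0.9/0.3)

pH = 3.56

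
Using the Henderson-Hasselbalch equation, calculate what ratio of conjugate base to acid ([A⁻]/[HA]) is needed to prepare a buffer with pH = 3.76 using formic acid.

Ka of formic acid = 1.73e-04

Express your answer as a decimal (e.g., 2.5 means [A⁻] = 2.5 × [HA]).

pKa = -log(1.73e-04) = 3.7620. pH = pKa + log([A⁻]/[HA]), so log([A⁻]/[HA]) = pH − pKa = 3.76 − 3.7620 = -0.0020. [A⁻]/[HA] = 10^(-0.0020) = 0.996

[A⁻]/[HA] = 0.996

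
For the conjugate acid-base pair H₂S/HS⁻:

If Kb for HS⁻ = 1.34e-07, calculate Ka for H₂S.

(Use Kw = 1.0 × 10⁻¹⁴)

For a conjugate pair Ka × Kb = Kw, so Ka = Kw/Kb = 1.0 × 10⁻¹⁴ / 1.34e-07 = 7.46e-08.

K_a = 7.46e-08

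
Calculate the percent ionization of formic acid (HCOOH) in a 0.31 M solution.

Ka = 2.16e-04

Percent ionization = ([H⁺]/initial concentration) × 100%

Using Ka equilibrium: x² + Ka×x - Ka×C = 0. Solving: [H⁺] = 8.0756e-03. Percent = (8.0756e-03/0.31) × 100

Percent ionization = 2.61%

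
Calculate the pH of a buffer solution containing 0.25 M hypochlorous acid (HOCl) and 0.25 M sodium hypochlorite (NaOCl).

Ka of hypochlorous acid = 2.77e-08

pKa = -log(2.77e-08) = 7.56. pH = pKa + log([A⁻]/[HA]) = 7.56 + log(0.25/0.25)

pH = 7.56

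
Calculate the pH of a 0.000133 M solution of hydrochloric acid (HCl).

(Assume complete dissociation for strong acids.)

[H⁺] = 0.000133 M for strong acid. pH = -log[H⁺] = -log(0.000133)

pH = 3.88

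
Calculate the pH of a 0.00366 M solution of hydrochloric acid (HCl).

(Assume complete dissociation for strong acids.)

[H⁺] = 0.00366 M for strong acid. pH = -log[H⁺] = -log(0.00366)

pH = 2.44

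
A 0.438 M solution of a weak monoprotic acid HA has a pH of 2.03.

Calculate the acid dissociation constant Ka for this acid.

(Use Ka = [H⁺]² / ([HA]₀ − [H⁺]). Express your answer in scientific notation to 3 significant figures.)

[H⁺] = 10^(−pH) = 10^(−2.03) = 9.333e-03 M. For HA ⇌ H⁺ + A⁻, Ka = [H⁺][A⁻]/[HA] = [H⁺]² / ([HA]₀ − [H⁺]) = (9.333e-03)² / (0.438 − 9.333e-03) = 2.03e-04.

K_a = 2.03e-04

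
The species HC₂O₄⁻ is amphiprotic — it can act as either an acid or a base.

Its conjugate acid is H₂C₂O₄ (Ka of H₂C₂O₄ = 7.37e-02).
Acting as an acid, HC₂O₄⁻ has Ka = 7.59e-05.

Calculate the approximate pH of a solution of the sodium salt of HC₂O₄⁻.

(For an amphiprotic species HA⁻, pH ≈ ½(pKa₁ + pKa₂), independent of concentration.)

pKa₁ = -log(7.37e-02) = 1.13; pKa₂ = -log(7.59e-05) = 4.12. For an amphiprotic species, pH ≈ ½(pKa₁ + pKa₂) = ½(1.13 + 4.12) = 2.63.

pH = 2.63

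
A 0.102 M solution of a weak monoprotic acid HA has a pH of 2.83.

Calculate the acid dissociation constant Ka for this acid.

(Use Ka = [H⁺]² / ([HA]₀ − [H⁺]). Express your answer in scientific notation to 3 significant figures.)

[H⁺] = 10^(−pH) = 10^(−2.83) = 1.479e-03 M. For HA ⇌ H⁺ + A⁻, Ka = [H⁺][A⁻]/[HA] = [H⁺]² / ([HA]₀ − [H⁺]) = (1.479e-03)² / (0.102 − 1.479e-03) = 2.18e-05.

K_a = 2.18e-05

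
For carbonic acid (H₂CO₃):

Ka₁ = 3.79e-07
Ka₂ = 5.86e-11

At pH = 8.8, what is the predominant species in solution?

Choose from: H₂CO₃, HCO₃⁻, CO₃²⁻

pKa₁ = 6.42, pKa₂ = 10.23. For a polyprotic acid the predominant species crosses at each pKa: below pKa_n the protonated form dominates, above it the deprotonated form does. At pH = 8.8, the predominant species is HCO₃⁻.

HCO₃⁻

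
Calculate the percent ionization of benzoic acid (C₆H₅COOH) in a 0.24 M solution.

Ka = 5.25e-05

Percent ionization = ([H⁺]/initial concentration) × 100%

Using Ka equilibrium: x² + Ka×x - Ka×C = 0. Solving: [H⁺] = 3.5235e-03. Percent = (3.5235e-03/0.24) × 100

Percent ionization = 1.47%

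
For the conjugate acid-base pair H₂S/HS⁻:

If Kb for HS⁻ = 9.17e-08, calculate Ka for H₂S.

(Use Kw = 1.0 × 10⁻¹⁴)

For a conjugate pair Ka × Kb = Kw, so Ka = Kw/Kb = 1.0 × 10⁻¹⁴ / 9.17e-08 = 1.09e-07.

K_a = 1.09e-07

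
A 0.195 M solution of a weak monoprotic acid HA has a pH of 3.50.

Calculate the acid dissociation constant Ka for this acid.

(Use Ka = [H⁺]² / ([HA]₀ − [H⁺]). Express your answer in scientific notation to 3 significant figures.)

[H⁺] = 10^(−pH) = 10^(−3.50) = 3.162e-04 M. For HA ⇌ H⁺ + A⁻, Ka = [H⁺][A⁻]/[HA] = [H⁺]² / ([HA]₀ − [H⁺]) = (3.162e-04)² / (0.195 − 3.162e-04) = 5.14e-07.

K_a = 5.14e-07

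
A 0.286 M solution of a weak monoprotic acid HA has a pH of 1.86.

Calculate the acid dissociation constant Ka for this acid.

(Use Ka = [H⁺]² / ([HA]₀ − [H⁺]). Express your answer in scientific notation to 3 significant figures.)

[H⁺] = 10^(−pH) = 10^(−1.86) = 1.380e-02 M. For HA ⇌ H⁺ + A⁻, Ka = [H⁺][A⁻]/[HA] = [H⁺]² / ([HA]₀ − [H⁺]) = (1.380e-02)² / (0.286 − 1.380e-02) = 7.00e-04.

K_a = 7.00e-04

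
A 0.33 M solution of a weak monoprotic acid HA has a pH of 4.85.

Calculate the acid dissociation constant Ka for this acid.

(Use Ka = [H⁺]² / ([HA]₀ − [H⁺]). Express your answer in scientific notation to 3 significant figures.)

[H⁺] = 10^(−pH) = 10^(−4.85) = 1.413e-05 M. For HA ⇌ H⁺ + A⁻, Ka = [H⁺][A⁻]/[HA] = [H⁺]² / ([HA]₀ − [H⁺]) = (1.413e-05)² / (0.33 − 1.413e-05) = 6.05e-10.

K_a = 6.05e-10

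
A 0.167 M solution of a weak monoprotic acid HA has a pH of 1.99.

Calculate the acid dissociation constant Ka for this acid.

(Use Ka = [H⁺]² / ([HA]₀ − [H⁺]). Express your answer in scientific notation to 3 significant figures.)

[H⁺] = 10^(−pH) = 10^(−1.99) = 1.023e-02 M. For HA ⇌ H⁺ + A⁻, Ka = [H⁺][A⁻]/[HA] = [H⁺]² / ([HA]₀ − [H⁺]) = (1.023e-02)² / (0.167 − 1.023e-02) = 6.68e-04.

K_a = 6.68e-04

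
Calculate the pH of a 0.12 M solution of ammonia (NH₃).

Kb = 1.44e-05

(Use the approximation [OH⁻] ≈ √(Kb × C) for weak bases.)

[OH⁻] = √(Kb × C) = √(1.44e-05 × 0.12) = 1.3145e-03. pOH = 2.88, pH = 14 - pOH

pH = 11.12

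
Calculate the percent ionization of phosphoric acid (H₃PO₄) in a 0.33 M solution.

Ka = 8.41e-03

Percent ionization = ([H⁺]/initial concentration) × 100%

Using Ka equilibrium: x² + Ka×x - Ka×C = 0. Solving: [H⁺] = 4.8644e-02. Percent = (4.8644e-02/0.33) × 100

Percent ionization = 14.7%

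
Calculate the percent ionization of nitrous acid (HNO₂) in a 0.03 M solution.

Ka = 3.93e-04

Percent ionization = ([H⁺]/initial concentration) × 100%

Using Ka equilibrium: x² + Ka×x - Ka×C = 0. Solving: [H⁺] = 3.2428e-03. Percent = (3.2428e-03/0.03) × 100

Percent ionization = 10.8%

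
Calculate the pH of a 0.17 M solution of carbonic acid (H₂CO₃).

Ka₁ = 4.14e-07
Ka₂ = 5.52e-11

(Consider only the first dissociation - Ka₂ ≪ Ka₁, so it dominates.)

First dissociation dominates. From Ka₁ = [H⁺][HA⁻]/[H₂A], x² + Ka₁·x − Ka₁·C = 0 with C = 0.17 M and Ka₁ = 4.14e-07. Solving: [H⁺] = (−Ka₁ + √(Ka₁² + 4·Ka₁·C)) / 2 = 2.6509e-04 M. pH = -log(2.6509e-04) = 3.58.

pH = 3.58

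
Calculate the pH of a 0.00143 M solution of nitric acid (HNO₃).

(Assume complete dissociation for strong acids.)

[H⁺] = 0.00143 M for strong acid. pH = -log[H⁺] = -log(0.00143)

pH = 2.84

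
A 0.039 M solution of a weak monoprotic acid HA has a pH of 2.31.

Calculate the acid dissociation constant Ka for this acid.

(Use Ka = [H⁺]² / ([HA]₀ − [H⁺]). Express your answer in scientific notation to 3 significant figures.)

[H⁺] = 10^(−pH) = 10^(−2.31) = 4.898e-03 M. For HA ⇌ H⁺ + A⁻, Ka = [H⁺][A⁻]/[HA] = [H⁺]² / ([HA]₀ − [H⁺]) = (4.898e-03)² / (0.039 − 4.898e-03) = 7.03e-04.

K_a = 7.03e-04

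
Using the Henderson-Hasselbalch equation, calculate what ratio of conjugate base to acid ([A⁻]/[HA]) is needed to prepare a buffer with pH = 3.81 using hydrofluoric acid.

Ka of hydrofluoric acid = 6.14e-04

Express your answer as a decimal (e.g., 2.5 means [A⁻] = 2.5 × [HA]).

pKa = -log(6.14e-04) = 3.2118. pH = pKa + log([A⁻]/[HA]), so log([A⁻]/[HA]) = pH − pKa = 3.81 − 3.2118 = 0.5982. [A⁻]/[HA] = 10^(0.5982) = 3.96

[A⁻]/[HA] = 3.96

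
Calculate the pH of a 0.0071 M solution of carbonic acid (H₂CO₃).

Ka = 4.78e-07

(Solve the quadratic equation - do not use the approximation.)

x² + Ka×x - Ka×C = 0. Using quadratic formula: [H⁺] = 5.8018e-05

pH = 4.24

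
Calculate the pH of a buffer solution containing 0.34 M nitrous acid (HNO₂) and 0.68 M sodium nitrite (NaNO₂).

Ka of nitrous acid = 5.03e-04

pKa = -log(5.03e-04) = 3.30. pH = pKa + log([A⁻]/[HA]) = 3.30 + log(0.68/0.34)

pH = 3.60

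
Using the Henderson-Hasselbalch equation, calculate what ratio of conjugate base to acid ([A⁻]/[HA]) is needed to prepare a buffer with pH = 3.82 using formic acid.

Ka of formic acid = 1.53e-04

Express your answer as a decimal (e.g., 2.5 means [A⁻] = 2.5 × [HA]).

pKa = -log(1.53e-04) = 3.8153. pH = pKa + log([A⁻]/[HA]), so log([A⁻]/[HA]) = pH − pKa = 3.82 − 3.8153 = 0.0047. [A⁻]/[HA] = 10^(0.0047) = 1.01

[A⁻]/[HA] = 1.01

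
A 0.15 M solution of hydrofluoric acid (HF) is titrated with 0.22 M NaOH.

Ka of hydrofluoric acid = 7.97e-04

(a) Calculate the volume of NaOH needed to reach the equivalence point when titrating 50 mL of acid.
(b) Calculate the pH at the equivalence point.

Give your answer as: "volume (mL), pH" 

moles acid = 0.15 × 50/1000 = 0.0075 mol; V_base = moles/0.22 × 1000 = 34.1 mL. At equivalence only the conjugate base is present: [A⁻] = 0.0075/0.084 = 8.9189e-02 M. Kb = Kw/Ka = 1.25e-11; [OH⁻] = √(Kb × [A⁻]) = 1.0579e-06; pOH = 5.98; pH = 14 - pOH = 8.02.

V = 34.1 mL, pH = 8.02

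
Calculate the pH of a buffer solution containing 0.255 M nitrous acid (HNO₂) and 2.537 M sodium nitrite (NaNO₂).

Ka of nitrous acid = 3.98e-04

pKa = -log(3.98e-04) = 3.40. pH = pKa + log([A⁻]/[HA]) = 3.40 + log(2.537/0.255)

pH = 4.40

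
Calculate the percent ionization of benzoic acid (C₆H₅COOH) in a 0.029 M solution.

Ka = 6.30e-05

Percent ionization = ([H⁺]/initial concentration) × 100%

Using Ka equilibrium: x² + Ka×x - Ka×C = 0. Solving: [H⁺] = 1.3205e-03. Percent = (1.3205e-03/0.029) × 100

Percent ionization = 4.55%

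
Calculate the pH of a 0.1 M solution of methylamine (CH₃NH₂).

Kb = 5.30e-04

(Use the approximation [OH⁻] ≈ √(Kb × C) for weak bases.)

[OH⁻] = √(Kb × C) = √(5.30e-04 × 0.1) = 7.2801e-03. pOH = 2.14, pH = 14 - pOH

pH = 11.86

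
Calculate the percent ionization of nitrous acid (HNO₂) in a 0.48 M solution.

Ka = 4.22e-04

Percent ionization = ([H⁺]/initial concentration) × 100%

Using Ka equilibrium: x² + Ka×x - Ka×C = 0. Solving: [H⁺] = 1.4023e-02. Percent = (1.4023e-02/0.48) × 100

Percent ionization = 2.92%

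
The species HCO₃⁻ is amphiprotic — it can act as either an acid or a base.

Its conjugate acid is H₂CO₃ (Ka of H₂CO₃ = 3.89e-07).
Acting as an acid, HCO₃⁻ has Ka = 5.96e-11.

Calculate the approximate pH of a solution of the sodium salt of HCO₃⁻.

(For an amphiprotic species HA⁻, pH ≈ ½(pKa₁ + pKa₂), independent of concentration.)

pKa₁ = -log(3.89e-07) = 6.41; pKa₂ = -log(5.96e-11) = 10.22. For an amphiprotic species, pH ≈ ½(pKa₁ + pKa₂) = ½(6.41 + 10.22) = 8.32.

pH = 8.32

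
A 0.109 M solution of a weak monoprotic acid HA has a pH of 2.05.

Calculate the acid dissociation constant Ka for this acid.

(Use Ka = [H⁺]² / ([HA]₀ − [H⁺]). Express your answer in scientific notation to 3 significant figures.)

[H⁺] = 10^(−pH) = 10^(−2.05) = 8.913e-03 M. For HA ⇌ H⁺ + A⁻, Ka = [H⁺][A⁻]/[HA] = [H⁺]² / ([HA]₀ − [H⁺]) = (8.913e-03)² / (0.109 − 8.913e-03) = 7.94e-04.

K_a = 7.94e-04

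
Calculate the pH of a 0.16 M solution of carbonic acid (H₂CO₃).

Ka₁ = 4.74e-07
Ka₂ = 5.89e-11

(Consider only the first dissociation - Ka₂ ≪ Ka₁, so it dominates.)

First dissociation dominates. From Ka₁ = [H⁺][HA⁻]/[H₂A], x² + Ka₁·x − Ka₁·C = 0 with C = 0.16 M and Ka₁ = 4.74e-07. Solving: [H⁺] = (−Ka₁ + √(Ka₁² + 4·Ka₁·C)) / 2 = 2.7515e-04 M. pH = -log(2.7515e-04) = 3.56.

pH = 3.56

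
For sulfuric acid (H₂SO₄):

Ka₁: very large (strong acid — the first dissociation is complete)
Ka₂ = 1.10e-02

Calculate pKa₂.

pKa₂ = -log(Ka₂) = -log(1.10e-02) = 1.96.

pK_{a2} = 1.96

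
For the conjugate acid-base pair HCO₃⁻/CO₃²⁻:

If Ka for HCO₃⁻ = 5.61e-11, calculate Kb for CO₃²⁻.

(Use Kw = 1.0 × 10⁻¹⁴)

For a conjugate pair Ka × Kb = Kw, so Kb = Kw/Ka = 1.0 × 10⁻¹⁴ / 5.61e-11 = 1.78e-04.

K_b = 1.78e-04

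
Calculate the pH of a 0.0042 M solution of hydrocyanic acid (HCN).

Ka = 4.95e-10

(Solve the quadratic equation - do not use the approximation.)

x² + Ka×x - Ka×C = 0. Using quadratic formula: [H⁺] = 1.4416e-06

pH = 5.84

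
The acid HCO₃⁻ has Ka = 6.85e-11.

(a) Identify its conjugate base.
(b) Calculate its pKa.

(a) The conjugate base is formed by removing one H⁺ from HCO₃⁻, giving CO₃²⁻. (b) pKa = -log(Ka) = -log(6.85e-11) = 10.16.

Conjugate base: CO₃²⁻; pK_a = 10.16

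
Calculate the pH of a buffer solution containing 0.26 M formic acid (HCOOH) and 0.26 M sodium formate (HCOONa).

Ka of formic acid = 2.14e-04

pKa = -log(2.14e-04) = 3.67. pH = pKa + log([A⁻]/[HA]) = 3.67 + log(0.26/0.26)

pH = 3.67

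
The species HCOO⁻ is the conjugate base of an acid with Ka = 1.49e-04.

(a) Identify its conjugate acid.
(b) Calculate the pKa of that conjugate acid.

(a) The conjugate acid is formed by adding one H⁺ to HCOO⁻, giving HCOOH. (b) pKa = -log(Ka) = -log(1.49e-04) = 3.83.

Conjugate acid: HCOOH; pK_a = 3.83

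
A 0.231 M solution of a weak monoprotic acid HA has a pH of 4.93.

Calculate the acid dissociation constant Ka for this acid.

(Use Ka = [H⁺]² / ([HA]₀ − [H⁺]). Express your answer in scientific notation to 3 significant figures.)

[H⁺] = 10^(−pH) = 10^(−4.93) = 1.175e-05 M. For HA ⇌ H⁺ + A⁻, Ka = [H⁺][A⁻]/[HA] = [H⁺]² / ([HA]₀ − [H⁺]) = (1.175e-05)² / (0.231 − 1.175e-05) = 5.98e-10.

K_a = 5.98e-10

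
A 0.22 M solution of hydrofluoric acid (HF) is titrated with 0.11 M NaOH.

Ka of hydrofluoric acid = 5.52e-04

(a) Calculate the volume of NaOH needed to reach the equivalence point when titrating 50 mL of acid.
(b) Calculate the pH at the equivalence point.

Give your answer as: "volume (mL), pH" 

moles acid = 0.22 × 50/1000 = 0.011 mol; V_base = moles/0.11 × 1000 = 100.0 mL. At equivalence only the conjugate base is present: [A⁻] = 0.011/0.150 = 7.3333e-02 M. Kb = Kw/Ka = 1.81e-11; [OH⁻] = √(Kb × [A⁻]) = 1.1526e-06; pOH = 5.94; pH = 14 - pOH = 8.06.

V = 100.0 mL, pH = 8.06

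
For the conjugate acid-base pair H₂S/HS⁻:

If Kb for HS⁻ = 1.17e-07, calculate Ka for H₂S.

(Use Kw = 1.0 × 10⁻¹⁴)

For a conjugate pair Ka × Kb = Kw, so Ka = Kw/Kb = 1.0 × 10⁻¹⁴ / 1.17e-07 = 8.55e-08.

K_a = 8.55e-08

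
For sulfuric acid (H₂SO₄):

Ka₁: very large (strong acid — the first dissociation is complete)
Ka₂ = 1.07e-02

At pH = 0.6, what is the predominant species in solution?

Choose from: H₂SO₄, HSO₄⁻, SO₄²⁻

The first dissociation is complete, so H₂SO₄ itself is never the predominant species in water; pKa₂ = -log(1.07e-02) = 1.97. For a polyprotic acid the predominant species crosses at each pKa: below pKa_n the protonated form dominates, above it the deprotonated form does. At pH = 0.6, the predominant species is HSO₄⁻.

HSO₄⁻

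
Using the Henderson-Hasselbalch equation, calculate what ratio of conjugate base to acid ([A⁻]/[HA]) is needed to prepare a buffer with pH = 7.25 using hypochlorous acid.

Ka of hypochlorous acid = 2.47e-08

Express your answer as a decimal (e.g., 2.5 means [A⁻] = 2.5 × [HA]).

pKa = -log(2.47e-08) = 7.6073. pH = pKa + log([A⁻]/[HA]), so log([A⁻]/[HA]) = pH − pKa = 7.25 − 7.6073 = -0.3573. [A⁻]/[HA] = 10^(-0.3573) = 0.439

[A⁻]/[HA] = 0.439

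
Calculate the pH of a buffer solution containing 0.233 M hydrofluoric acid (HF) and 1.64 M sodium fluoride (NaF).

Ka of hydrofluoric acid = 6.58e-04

pKa = -log(6.58e-04) = 3.18. pH = pKa + log([A⁻]/[HA]) = 3.18 + log(1.64/0.233)

pH = 4.03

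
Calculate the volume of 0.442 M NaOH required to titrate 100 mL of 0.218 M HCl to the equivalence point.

At equivalence: moles acid = moles base. moles HCl = 0.218 × 100/1000 = 0.0218 mol. V_base = moles / 0.442 × 1000 = 49.3 mL.

V_{base} = 49.3 mL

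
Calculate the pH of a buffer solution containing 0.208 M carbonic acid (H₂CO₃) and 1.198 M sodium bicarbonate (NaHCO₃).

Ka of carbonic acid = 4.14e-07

pKa = -log(4.14e-07) = 6.38. pH = pKa + log([A⁻]/[HA]) = 6.38 + log(1.198/0.208)

pH = 7.14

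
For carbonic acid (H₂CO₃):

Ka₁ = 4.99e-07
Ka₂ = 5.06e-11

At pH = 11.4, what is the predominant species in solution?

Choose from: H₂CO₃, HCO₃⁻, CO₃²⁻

pKa₁ = 6.30, pKa₂ = 10.30. For a polyprotic acid the predominant species crosses at each pKa: below pKa_n the protonated form dominates, above it the deprotonated form does. At pH = 11.4, the predominant species is CO₃²⁻.

CO₃²⁻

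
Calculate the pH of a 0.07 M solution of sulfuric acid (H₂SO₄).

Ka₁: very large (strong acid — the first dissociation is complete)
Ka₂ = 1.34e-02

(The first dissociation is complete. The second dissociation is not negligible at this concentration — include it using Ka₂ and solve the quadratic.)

First dissociation is complete: [H⁺]₀ = [HSO₄⁻]₀ = C = 0.07 M. Second dissociation HSO₄⁻ ⇌ H⁺ + SO₄²⁻: let x = [SO₄²⁻]. Ka₂ = (C + x)·x / (C − x) = 1.34e-02 → x² + (C + Ka₂)·x − Ka₂·C = 0 → x² + 0.08340·x − 9.380e-04 = 0. x = (−0.08340 + √(0.08340² + 4 × 9.380e-04)) / 2 = 1.0039e-02 M. [H⁺] = C + x = 0.07 + 1.0039e-02 = 8.0039e-02 M. pH = -log(8.0039e-02) = 1.10.

pH = 1.10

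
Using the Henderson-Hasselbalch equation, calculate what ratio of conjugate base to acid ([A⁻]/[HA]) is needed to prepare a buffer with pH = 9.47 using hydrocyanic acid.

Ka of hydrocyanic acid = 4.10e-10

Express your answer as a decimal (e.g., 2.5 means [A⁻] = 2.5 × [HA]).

pKa = -log(4.10e-10) = 9.3872. pH = pKa + log([A⁻]/[HA]), so log([A⁻]/[HA]) = pH − pKa = 9.47 − 9.3872 = 0.0828. [A⁻]/[HA] = 10^(0.0828) = 1.21

[A⁻]/[HA] = 1.21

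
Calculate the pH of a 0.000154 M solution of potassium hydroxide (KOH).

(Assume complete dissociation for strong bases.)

[OH⁻] = 0.000154 M for strong base. pOH = -log[OH⁻] = 3.81, pH = 14 - pOH

pH = 10.19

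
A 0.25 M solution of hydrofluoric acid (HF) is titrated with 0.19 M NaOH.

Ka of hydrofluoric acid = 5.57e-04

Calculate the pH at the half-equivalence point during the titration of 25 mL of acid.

At half-equivalence [HA] = [A⁻], so Henderson-Hasselbalch gives pH = pKa = -log(5.57e-04) = 3.25.

pH = pKa = 3.25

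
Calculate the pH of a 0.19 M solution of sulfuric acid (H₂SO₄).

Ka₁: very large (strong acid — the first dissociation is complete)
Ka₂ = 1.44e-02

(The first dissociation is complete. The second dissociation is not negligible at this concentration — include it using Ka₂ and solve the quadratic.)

First dissociation is complete: [H⁺]₀ = [HSO₄⁻]₀ = C = 0.19 M. Second dissociation HSO₄⁻ ⇌ H⁺ + SO₄²⁻: let x = [SO₄²⁻]. Ka₂ = (C + x)·x / (C − x) = 1.44e-02 → x² + (C + Ka₂)·x − Ka₂·C = 0 → x² + 0.20440·x − 2.736e-03 = 0. x = (−0.20440 + √(0.20440² + 4 × 2.736e-03)) / 2 = 1.2608e-02 M. [H⁺] = C + x = 0.19 + 1.2608e-02 = 2.0261e-01 M. pH = -log(2.0261e-01) = 0.69.

pH = 0.69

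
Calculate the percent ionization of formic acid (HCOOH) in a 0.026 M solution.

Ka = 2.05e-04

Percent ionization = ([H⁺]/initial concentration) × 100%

Using Ka equilibrium: x² + Ka×x - Ka×C = 0. Solving: [H⁺] = 2.2085e-03. Percent = (2.2085e-03/0.026) × 100

Percent ionization = 8.49%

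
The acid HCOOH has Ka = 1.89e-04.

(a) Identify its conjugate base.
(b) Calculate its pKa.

(a) The conjugate base is formed by removing one H⁺ from HCOOH, giving HCOO⁻. (b) pKa = -log(Ka) = -log(1.89e-04) = 3.72.

Conjugate base: HCOO⁻; pK_a = 3.72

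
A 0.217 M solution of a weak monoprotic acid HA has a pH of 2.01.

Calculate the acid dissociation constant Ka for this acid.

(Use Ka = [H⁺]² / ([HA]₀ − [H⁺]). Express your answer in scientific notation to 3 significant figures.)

[H⁺] = 10^(−pH) = 10^(−2.01) = 9.772e-03 M. For HA ⇌ H⁺ + A⁻, Ka = [H⁺][A⁻]/[HA] = [H⁺]² / ([HA]₀ − [H⁺]) = (9.772e-03)² / (0.217 − 9.772e-03) = 4.61e-04.

K_a = 4.61e-04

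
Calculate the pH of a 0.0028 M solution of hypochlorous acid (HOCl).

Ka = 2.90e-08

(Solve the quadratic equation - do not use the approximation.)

x² + Ka×x - Ka×C = 0. Using quadratic formula: [H⁺] = 8.9966e-06

pH = 5.05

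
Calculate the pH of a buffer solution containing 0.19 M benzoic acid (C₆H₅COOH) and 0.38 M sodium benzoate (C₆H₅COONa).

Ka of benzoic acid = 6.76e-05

pKa = -log(6.76e-05) = 4.17. pH = pKa + log([A⁻]/[HA]) = 4.17 + log(0.38/0.19)

pH = 4.47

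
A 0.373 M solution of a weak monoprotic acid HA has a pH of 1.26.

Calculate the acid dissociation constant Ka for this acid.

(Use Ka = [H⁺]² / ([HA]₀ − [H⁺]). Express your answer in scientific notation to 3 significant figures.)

[H⁺] = 10^(−pH) = 10^(−1.26) = 5.495e-02 M. For HA ⇌ H⁺ + A⁻, Ka = [H⁺][A⁻]/[HA] = [H⁺]² / ([HA]₀ − [H⁺]) = (5.495e-02)² / (0.373 − 5.495e-02) = 9.50e-03.

K_a = 9.50e-03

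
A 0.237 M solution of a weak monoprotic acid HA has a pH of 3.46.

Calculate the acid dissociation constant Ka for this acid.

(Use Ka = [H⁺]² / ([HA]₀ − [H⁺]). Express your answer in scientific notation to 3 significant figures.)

[H⁺] = 10^(−pH) = 10^(−3.46) = 3.467e-04 M. For HA ⇌ H⁺ + A⁻, Ka = [H⁺][A⁻]/[HA] = [H⁺]² / ([HA]₀ − [H⁺]) = (3.467e-04)² / (0.237 − 3.467e-04) = 5.08e-07.

K_a = 5.08e-07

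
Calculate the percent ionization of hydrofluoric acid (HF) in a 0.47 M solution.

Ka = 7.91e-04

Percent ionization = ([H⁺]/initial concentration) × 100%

Using Ka equilibrium: x² + Ka×x - Ka×C = 0. Solving: [H⁺] = 1.8890e-02. Percent = (1.8890e-02/0.47) × 100

Percent ionization = 4.02%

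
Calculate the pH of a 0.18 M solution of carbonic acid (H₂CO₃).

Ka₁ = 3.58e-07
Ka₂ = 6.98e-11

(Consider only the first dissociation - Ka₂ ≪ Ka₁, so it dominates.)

First dissociation dominates. From Ka₁ = [H⁺][HA⁻]/[H₂A], x² + Ka₁·x − Ka₁·C = 0 with C = 0.18 M and Ka₁ = 3.58e-07. Solving: [H⁺] = (−Ka₁ + √(Ka₁² + 4·Ka₁·C)) / 2 = 2.5367e-04 M. pH = -log(2.5367e-04) = 3.60.

pH = 3.60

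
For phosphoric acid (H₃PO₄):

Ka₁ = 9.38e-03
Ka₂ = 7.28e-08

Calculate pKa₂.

pKa₂ = -log(Ka₂) = -log(7.28e-08) = 7.14.

pK_{a2} = 7.14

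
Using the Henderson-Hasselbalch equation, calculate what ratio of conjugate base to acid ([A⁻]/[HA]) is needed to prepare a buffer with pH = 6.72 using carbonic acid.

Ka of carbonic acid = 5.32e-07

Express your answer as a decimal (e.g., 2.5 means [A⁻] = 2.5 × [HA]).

pKa = -log(5.32e-07) = 6.2741. pH = pKa + log([A⁻]/[HA]), so log([A⁻]/[HA]) = pH − pKa = 6.72 − 6.2741 = 0.4459. [A⁻]/[HA] = 10^(0.4459) = 2.79

[A⁻]/[HA] = 2.79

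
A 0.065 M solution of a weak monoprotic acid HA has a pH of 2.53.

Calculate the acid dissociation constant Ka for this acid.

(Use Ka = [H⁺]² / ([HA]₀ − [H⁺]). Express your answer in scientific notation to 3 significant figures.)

[H⁺] = 10^(−pH) = 10^(−2.53) = 2.951e-03 M. For HA ⇌ H⁺ + A⁻, Ka = [H⁺][A⁻]/[HA] = [H⁺]² / ([HA]₀ − [H⁺]) = (2.951e-03)² / (0.065 − 2.951e-03) = 1.40e-04.

K_a = 1.40e-04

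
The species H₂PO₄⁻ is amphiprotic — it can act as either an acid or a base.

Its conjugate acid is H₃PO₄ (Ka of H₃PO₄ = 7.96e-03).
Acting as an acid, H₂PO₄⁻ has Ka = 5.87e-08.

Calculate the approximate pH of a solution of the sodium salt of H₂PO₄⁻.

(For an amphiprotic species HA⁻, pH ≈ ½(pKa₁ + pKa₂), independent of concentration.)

pKa₁ = -log(7.96e-03) = 2.10; pKa₂ = -log(5.87e-08) = 7.23. For an amphiprotic species, pH ≈ ½(pKa₁ + pKa₂) = ½(2.10 + 7.23) = 4.67.

pH = 4.67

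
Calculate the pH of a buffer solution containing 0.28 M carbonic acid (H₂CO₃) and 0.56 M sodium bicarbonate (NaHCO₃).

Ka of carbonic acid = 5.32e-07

pKa = -log(5.32e-07) = 6.27. pH = pKa + log([A⁻]/[HA]) = 6.27 + log(0.56/0.28)

pH = 6.58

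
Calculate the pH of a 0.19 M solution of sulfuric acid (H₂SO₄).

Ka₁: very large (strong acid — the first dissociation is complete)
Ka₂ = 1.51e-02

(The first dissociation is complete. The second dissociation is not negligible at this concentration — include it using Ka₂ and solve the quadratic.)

First dissociation is complete: [H⁺]₀ = [HSO₄⁻]₀ = C = 0.19 M. Second dissociation HSO₄⁻ ⇌ H⁺ + SO₄²⁻: let x = [SO₄²⁻]. Ka₂ = (C + x)·x / (C − x) = 1.51e-02 → x² + (C + Ka₂)·x − Ka₂·C = 0 → x² + 0.20510·x − 2.869e-03 = 0. x = (−0.20510 + √(0.20510² + 4 × 2.869e-03)) / 2 = 1.3146e-02 M. [H⁺] = C + x = 0.19 + 1.3146e-02 = 2.0315e-01 M. pH = -log(2.0315e-01) = 0.69.

pH = 0.69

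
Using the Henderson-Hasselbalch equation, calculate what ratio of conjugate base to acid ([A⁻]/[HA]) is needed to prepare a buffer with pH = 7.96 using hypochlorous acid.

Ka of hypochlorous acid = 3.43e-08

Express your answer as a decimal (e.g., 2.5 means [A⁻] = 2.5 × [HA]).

pKa = -log(3.43e-08) = 7.4647. pH = pKa + log([A⁻]/[HA]), so log([A⁻]/[HA]) = pH − pKa = 7.96 − 7.4647 = 0.4953. [A⁻]/[HA] = 10^(0.4953) = 3.13

[A⁻]/[HA] = 3.13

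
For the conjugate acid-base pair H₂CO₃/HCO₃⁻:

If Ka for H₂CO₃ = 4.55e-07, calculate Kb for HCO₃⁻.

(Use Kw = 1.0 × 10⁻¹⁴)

For a conjugate pair Ka × Kb = Kw, so Kb = Kw/Ka = 1.0 × 10⁻¹⁴ / 4.55e-07 = 2.20e-08.

K_b = 2.20e-08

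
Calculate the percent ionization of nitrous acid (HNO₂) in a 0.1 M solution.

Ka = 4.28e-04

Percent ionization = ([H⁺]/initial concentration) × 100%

Using Ka equilibrium: x² + Ka×x - Ka×C = 0. Solving: [H⁺] = 6.3317e-03. Percent = (6.3317e-03/0.1) × 100

Percent ionization = 6.33%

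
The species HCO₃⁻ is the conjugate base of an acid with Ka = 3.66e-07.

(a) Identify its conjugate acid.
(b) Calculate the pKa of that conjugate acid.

(a) The conjugate acid is formed by adding one H⁺ to HCO₃⁻, giving H₂CO₃. (b) pKa = -log(Ka) = -log(3.66e-07) = 6.44.

Conjugate acid: H₂CO₃; pK_a = 6.44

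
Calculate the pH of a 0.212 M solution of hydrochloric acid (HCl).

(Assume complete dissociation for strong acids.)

[H⁺] = 0.212 M for strong acid. pH = -log[H⁺] = -log(0.212)

pH = 0.67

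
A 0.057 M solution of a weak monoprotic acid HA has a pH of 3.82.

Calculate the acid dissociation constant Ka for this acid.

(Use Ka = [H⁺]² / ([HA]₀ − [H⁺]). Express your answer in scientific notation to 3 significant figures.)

[H⁺] = 10^(−pH) = 10^(−3.82) = 1.514e-04 M. For HA ⇌ H⁺ + A⁻, Ka = [H⁺][A⁻]/[HA] = [H⁺]² / ([HA]₀ − [H⁺]) = (1.514e-04)² / (0.057 − 1.514e-04) = 4.03e-07.

K_a = 4.03e-07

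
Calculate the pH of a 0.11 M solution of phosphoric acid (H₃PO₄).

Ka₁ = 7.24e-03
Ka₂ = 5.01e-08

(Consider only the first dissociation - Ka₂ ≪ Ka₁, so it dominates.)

First dissociation dominates. From Ka₁ = [H⁺][HA⁻]/[H₂A], x² + Ka₁·x − Ka₁·C = 0 with C = 0.11 M and Ka₁ = 7.24e-03. Solving: [H⁺] = (−Ka₁ + √(Ka₁² + 4·Ka₁·C)) / 2 = 2.4832e-02 M. pH = -log(2.4832e-02) = 1.60.

pH = 1.60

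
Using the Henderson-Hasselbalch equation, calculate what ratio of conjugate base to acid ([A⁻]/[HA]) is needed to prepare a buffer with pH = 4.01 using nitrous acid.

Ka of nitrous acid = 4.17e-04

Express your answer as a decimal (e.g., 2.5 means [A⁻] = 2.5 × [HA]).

pKa = -log(4.17e-04) = 3.3799. pH = pKa + log([A⁻]/[HA]), so log([A⁻]/[HA]) = pH − pKa = 4.01 − 3.3799 = 0.6301. [A⁻]/[HA] = 10^(0.6301) = 4.27

[A⁻]/[HA] = 4.27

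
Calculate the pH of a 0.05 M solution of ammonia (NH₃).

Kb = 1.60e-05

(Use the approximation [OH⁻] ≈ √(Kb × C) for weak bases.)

[OH⁻] = √(Kb × C) = √(1.60e-05 × 0.05) = 8.9443e-04. pOH = 3.05, pH = 14 - pOH

pH = 10.95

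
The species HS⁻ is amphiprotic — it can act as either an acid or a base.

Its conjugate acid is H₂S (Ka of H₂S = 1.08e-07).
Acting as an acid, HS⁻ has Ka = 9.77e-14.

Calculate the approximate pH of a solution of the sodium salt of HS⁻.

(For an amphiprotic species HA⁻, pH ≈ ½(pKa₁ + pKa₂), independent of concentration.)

pKa₁ = -log(1.08e-07) = 6.97; pKa₂ = -log(9.77e-14) = 13.01. For an amphiprotic species, pH ≈ ½(pKa₁ + pKa₂) = ½(6.97 + 13.01) = 9.99.

pH = 9.99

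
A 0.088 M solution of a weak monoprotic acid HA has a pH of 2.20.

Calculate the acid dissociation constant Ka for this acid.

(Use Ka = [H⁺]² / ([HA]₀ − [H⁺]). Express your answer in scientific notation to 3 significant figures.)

[H⁺] = 10^(−pH) = 10^(−2.20) = 6.310e-03 M. For HA ⇌ H⁺ + A⁻, Ka = [H⁺][A⁻]/[HA] = [H⁺]² / ([HA]₀ − [H⁺]) = (6.310e-03)² / (0.088 − 6.310e-03) = 4.87e-04.

K_a = 4.87e-04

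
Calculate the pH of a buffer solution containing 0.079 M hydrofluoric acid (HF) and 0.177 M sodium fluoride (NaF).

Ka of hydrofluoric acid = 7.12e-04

pKa = -log(7.12e-04) = 3.15. pH = pKa + log([A⁻]/[HA]) = 3.15 + log(0.177/0.079)

pH = 3.50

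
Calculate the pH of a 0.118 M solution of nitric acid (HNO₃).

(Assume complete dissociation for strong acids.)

[H⁺] = 0.118 M for strong acid. pH = -log[H⁺] = -log(0.118)

pH = 0.93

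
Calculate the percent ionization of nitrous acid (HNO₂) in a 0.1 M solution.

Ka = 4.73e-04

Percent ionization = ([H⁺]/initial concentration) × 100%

Using Ka equilibrium: x² + Ka×x - Ka×C = 0. Solving: [H⁺] = 6.6451e-03. Percent = (6.6451e-03/0.1) × 100

Percent ionization = 6.65%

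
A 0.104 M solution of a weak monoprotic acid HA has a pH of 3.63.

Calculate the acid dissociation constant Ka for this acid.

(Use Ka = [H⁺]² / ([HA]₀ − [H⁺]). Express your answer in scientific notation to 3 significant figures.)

[H⁺] = 10^(−pH) = 10^(−3.63) = 2.344e-04 M. For HA ⇌ H⁺ + A⁻, Ka = [H⁺][A⁻]/[HA] = [H⁺]² / ([HA]₀ − [H⁺]) = (2.344e-04)² / (0.104 − 2.344e-04) = 5.30e-07.

K_a = 5.30e-07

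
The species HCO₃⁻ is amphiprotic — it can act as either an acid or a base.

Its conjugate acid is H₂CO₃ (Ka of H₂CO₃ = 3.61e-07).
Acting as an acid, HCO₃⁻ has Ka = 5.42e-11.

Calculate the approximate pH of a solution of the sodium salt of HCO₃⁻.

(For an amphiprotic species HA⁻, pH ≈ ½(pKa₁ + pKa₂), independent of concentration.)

pKa₁ = -log(3.61e-07) = 6.44; pKa₂ = -log(5.42e-11) = 10.27. For an amphiprotic species, pH ≈ ½(pKa₁ + pKa₂) = ½(6.44 + 10.27) = 8.35.

pH = 8.35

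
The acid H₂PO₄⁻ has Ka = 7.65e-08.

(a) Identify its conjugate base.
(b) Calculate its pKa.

(a) The conjugate base is formed by removing one H⁺ from H₂PO₄⁻, giving HPO₄²⁻. (b) pKa = -log(Ka) = -log(7.65e-08) = 7.12.

Conjugate base: HPO₄²⁻; pK_a = 7.12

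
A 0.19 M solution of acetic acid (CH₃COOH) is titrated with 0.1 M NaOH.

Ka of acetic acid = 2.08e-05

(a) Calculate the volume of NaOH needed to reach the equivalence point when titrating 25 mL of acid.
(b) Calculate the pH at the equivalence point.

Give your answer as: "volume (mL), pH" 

moles acid = 0.19 × 25/1000 = 0.00475 mol; V_base = moles/0.1 × 1000 = 47.5 mL. At equivalence only the conjugate base is present: [A⁻] = 0.00475/0.072 = 6.5517e-02 M. Kb = Kw/Ka = 4.81e-10; [OH⁻] = √(Kb × [A⁻]) = 5.6124e-06; pOH = 5.25; pH = 14 - pOH = 8.75.

V = 47.5 mL, pH = 8.75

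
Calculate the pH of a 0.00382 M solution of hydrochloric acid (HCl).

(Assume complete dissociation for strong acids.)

[H⁺] = 0.00382 M for strong acid. pH = -log[H⁺] = -log(0.00382)

pH = 2.42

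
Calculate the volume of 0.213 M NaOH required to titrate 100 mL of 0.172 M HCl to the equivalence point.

At equivalence: moles acid = moles base. moles HCl = 0.172 × 100/1000 = 0.0172 mol. V_base = moles / 0.213 × 1000 = 80.8 mL.

V_{base} = 80.8 mL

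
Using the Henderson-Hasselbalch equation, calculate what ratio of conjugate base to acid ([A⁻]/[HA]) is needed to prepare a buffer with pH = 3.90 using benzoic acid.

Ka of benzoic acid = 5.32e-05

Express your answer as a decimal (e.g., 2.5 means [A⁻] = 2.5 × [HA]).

pKa = -log(5.32e-05) = 4.2741. pH = pKa + log([A⁻]/[HA]), so log([A⁻]/[HA]) = pH − pKa = 3.90 − 4.2741 = -0.3741. [A⁻]/[HA] = 10^(-0.3741) = 0.423

[A⁻]/[HA] = 0.423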